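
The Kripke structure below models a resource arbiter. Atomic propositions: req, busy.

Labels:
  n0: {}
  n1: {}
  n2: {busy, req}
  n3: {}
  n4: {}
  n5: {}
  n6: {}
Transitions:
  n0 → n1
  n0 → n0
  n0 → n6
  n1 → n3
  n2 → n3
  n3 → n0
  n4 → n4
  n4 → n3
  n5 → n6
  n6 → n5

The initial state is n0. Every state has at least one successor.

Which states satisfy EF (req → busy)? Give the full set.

{n0, n1, n2, n3, n4, n5, n6}

States satisfying req → busy: {n0, n1, n2, n3, n4, n5, n6}.
States satisfying EF (req → busy): {n0, n1, n2, n3, n4, n5, n6}.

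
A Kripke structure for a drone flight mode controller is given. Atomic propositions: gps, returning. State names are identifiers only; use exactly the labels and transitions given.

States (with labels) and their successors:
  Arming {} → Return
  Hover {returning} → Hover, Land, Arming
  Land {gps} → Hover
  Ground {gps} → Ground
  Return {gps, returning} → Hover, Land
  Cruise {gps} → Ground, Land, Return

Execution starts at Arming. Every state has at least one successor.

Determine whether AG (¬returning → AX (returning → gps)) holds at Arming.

States satisfying ¬returning → AX (returning → gps): {Arming, Hover, Ground, Return, Cruise}.
States satisfying AG (¬returning → AX (returning → gps)): {Ground}.
Land is reachable from Arming and violates ¬returning → AX (returning → gps), so AG fails at Arming.
Arming ∉ Sat(AG (¬returning → AX (returning → gps))).

Does not hold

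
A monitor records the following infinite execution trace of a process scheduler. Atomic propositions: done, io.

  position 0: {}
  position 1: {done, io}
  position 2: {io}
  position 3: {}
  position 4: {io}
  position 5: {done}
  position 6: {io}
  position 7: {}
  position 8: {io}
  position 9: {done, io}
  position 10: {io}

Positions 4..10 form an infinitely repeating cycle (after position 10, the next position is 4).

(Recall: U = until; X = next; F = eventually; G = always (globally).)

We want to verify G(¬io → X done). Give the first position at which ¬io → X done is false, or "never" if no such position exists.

Check ¬io → X done at each position in order: 0 ✓, 1 ✓, 2 ✓.
At position 3 the labels are {} and the next position 4 has {io}, so ¬io → X done is false there. This is the first violation.

3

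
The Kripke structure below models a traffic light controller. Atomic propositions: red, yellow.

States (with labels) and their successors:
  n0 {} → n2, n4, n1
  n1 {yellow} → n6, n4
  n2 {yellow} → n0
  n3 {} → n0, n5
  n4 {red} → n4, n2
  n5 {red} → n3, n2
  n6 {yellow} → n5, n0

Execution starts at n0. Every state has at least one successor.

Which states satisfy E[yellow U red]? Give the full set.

States satisfying yellow: {n1, n2, n6}.
States satisfying red: {n4, n5}.
States satisfying E[yellow U red]: {n1, n4, n5, n6}.

{n1, n4, n5, n6}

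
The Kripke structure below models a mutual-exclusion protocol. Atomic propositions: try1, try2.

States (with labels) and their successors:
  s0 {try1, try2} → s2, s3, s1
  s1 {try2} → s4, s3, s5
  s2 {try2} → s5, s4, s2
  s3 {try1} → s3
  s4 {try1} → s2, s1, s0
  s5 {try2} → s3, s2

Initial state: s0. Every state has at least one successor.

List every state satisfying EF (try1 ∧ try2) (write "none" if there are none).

{s0, s1, s2, s4, s5}

States satisfying try1 ∧ try2: {s0}.
States satisfying EF (try1 ∧ try2): {s0, s1, s2, s4, s5}.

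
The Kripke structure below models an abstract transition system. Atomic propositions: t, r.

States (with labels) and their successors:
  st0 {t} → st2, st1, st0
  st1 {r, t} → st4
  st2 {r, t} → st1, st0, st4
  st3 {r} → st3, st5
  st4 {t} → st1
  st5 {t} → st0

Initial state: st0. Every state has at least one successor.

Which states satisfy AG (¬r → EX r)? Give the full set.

States satisfying ¬r → EX r: {st0, st1, st2, st3, st4}.
States satisfying AG (¬r → EX r): {st0, st1, st2, st4}.

{st0, st1, st2, st4}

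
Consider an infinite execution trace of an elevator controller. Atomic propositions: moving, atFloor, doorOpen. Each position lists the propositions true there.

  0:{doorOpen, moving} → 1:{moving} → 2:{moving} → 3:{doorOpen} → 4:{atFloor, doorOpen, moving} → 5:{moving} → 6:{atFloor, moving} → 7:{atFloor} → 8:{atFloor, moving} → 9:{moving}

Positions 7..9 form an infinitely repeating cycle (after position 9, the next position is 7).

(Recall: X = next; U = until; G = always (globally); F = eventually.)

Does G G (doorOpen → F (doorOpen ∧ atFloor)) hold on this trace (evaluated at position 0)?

G (doorOpen → F (doorOpen ∧ atFloor)) holds at every position 0..9, and those are all positions ever visited, so G G (doorOpen → F (doorOpen ∧ atFloor)) holds.

Yes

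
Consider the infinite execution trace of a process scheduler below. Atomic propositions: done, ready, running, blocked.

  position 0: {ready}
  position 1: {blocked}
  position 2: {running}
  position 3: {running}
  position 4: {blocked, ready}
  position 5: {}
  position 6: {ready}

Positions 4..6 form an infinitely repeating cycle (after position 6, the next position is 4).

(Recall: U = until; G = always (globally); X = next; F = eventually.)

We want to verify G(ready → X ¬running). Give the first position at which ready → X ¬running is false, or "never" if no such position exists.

ready → X ¬running holds at every position 0..6, and those are all the positions the trace ever visits, so the invariant G(ready → X ¬running) is never violated.

never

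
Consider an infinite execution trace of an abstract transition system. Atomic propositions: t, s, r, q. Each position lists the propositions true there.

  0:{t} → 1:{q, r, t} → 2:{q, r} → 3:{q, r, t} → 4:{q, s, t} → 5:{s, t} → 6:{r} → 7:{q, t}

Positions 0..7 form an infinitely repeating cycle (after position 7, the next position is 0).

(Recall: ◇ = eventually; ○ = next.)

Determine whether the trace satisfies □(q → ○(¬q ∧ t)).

q → ○(¬q ∧ t) must hold at every position from 0 onward. It fails at position 1, so □(q → ○(¬q ∧ t)) is false.
Positions where q holds: 1, 2, 3, 4, 7.
Check ○(¬q ∧ t) at each: 1→fails, 2→fails, 3→fails, 4→ok, 7→ok.

Violated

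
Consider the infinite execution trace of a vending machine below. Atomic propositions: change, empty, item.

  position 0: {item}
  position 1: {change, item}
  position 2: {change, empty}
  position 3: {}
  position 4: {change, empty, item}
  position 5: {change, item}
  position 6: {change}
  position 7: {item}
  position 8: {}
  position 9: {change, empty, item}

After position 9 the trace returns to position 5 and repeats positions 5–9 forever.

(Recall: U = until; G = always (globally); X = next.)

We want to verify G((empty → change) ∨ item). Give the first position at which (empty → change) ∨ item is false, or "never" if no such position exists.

(empty → change) ∨ item holds at every position 0..9, and those are all the positions the trace ever visits, so the invariant G((empty → change) ∨ item) is never violated.

never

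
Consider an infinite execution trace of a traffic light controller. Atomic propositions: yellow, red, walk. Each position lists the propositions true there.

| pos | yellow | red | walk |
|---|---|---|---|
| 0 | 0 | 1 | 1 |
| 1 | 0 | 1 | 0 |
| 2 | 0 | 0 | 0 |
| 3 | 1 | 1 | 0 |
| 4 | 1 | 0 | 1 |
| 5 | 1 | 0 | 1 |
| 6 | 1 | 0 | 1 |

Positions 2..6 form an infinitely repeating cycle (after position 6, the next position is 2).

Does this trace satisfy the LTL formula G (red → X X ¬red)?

Violated

red → X X ¬red must hold at every position from 0 onward. It fails at position 1, so G (red → X X ¬red) is false.
Positions where red holds: 0, 1, 3.
Check X X ¬red at each: 0→ok, 1→fails, 3→ok.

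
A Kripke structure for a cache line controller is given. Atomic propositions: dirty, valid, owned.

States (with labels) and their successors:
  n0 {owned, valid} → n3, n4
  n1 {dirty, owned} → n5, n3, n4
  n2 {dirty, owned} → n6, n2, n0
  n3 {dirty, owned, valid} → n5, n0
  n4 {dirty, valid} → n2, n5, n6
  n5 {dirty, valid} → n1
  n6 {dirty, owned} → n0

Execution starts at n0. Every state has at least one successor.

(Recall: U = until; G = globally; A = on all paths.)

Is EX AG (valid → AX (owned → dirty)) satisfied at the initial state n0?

States satisfying AG (valid → AX (owned → dirty)): ∅.
States satisfying EX AG (valid → AX (owned → dirty)): ∅.
No suitable path/successor from n0 witnesses the formula.
n0 ∉ Sat(EX AG (valid → AX (owned → dirty))).

Does not hold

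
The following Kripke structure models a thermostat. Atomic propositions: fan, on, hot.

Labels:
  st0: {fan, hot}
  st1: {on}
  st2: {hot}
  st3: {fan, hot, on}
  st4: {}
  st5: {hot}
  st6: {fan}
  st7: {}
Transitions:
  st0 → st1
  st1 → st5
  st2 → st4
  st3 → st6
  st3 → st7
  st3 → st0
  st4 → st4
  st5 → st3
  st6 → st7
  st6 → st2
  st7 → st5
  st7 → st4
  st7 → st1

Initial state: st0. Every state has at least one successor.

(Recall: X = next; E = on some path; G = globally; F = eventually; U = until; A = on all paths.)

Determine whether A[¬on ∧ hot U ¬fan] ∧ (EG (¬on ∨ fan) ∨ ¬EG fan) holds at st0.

States satisfying ¬on ∧ hot: {st0, st2, st5}.
States satisfying ¬fan: {st1, st2, st4, st5, st7}.
States satisfying A[¬on ∧ hot U ¬fan]: {st0, st1, st2, st4, st5, st7}.
States satisfying ¬on ∨ fan: {st0, st2, st3, st4, st5, st6, st7}.
States satisfying EG (¬on ∨ fan): {st2, st3, st4, st5, st6, st7}.
States satisfying fan: {st0, st3, st6}.
States satisfying EG fan: ∅.
States satisfying ¬EG fan: {st0, st1, st2, st3, st4, st5, st6, st7}.
States satisfying EG (¬on ∨ fan) ∨ ¬EG fan: {st0, st1, st2, st3, st4, st5, st6, st7}.
States satisfying A[¬on ∧ hot U ¬fan] ∧ (EG (¬on ∨ fan) ∨ ¬EG fan): {st0, st1, st2, st4, st5, st7}.
st0 ∈ Sat(A[¬on ∧ hot U ¬fan] ∧ (EG (¬on ∨ fan) ∨ ¬EG fan)).

Yes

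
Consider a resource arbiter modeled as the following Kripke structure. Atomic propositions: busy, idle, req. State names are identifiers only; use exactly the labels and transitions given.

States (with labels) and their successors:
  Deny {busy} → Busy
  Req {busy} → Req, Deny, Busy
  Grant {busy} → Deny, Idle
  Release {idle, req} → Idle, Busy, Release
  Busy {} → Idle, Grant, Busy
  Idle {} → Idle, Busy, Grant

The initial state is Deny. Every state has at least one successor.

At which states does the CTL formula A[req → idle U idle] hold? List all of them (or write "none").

States satisfying req → idle: {Deny, Req, Grant, Release, Busy, Idle}.
States satisfying idle: {Release}.
States satisfying A[req → idle U idle]: {Release}.

{Release}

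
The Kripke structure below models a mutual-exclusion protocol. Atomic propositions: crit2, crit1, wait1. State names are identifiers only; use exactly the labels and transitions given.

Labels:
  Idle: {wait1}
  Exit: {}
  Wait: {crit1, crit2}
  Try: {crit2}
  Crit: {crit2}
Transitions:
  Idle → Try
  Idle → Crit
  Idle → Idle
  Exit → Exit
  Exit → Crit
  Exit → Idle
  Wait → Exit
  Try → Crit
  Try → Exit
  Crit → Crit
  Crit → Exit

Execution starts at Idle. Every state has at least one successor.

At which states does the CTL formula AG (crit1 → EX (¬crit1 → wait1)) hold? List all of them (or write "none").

States satisfying crit1 → EX (¬crit1 → wait1): {Idle, Exit, Try, Crit}.
States satisfying AG (crit1 → EX (¬crit1 → wait1)): {Idle, Exit, Try, Crit}.

{Idle, Exit, Try, Crit}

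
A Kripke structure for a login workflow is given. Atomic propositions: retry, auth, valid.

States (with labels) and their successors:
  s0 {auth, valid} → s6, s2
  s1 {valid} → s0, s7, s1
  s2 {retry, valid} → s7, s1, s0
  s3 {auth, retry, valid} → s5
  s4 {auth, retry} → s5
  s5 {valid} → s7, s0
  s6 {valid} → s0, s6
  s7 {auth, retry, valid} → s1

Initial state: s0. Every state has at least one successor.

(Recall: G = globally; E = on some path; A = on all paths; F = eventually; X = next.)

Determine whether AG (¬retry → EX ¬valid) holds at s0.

Does not hold

States satisfying ¬retry → EX ¬valid: {s2, s3, s4, s7}.
States satisfying AG (¬retry → EX ¬valid): ∅.
s0 is reachable from s0 and violates ¬retry → EX ¬valid, so AG fails at s0.
s0 ∉ Sat(AG (¬retry → EX ¬valid)).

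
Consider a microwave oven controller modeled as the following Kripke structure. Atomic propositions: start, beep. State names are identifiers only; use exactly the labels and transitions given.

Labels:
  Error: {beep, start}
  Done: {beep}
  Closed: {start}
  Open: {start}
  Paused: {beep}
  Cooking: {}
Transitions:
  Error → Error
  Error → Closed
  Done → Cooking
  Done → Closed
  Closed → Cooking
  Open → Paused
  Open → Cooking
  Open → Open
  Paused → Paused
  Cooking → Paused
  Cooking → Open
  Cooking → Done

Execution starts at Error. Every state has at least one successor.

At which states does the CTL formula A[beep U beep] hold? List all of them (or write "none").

{Error, Done, Paused}

States satisfying beep: {Error, Done, Paused}.
States satisfying A[beep U beep]: {Error, Done, Paused}.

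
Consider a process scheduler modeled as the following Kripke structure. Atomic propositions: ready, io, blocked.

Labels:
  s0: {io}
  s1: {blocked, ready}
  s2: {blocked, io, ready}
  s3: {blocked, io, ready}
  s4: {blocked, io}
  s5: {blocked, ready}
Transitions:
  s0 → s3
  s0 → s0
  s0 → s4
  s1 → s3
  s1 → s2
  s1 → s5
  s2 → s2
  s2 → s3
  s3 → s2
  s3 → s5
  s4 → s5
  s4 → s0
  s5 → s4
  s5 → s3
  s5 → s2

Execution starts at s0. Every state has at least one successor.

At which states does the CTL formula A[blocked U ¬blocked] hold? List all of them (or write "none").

{s0}

States satisfying blocked: {s1, s2, s3, s4, s5}.
States satisfying ¬blocked: {s0}.
States satisfying A[blocked U ¬blocked]: {s0}.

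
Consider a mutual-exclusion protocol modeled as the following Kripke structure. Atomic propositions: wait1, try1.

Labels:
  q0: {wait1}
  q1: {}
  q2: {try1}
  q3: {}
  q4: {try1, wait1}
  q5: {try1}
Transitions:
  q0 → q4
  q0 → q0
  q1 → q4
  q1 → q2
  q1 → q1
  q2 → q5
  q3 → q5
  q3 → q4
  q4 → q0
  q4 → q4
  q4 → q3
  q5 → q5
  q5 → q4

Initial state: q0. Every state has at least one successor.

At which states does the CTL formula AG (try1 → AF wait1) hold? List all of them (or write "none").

none

States satisfying try1 → AF wait1: {q0, q1, q3, q4}.
States satisfying AG (try1 → AF wait1): ∅.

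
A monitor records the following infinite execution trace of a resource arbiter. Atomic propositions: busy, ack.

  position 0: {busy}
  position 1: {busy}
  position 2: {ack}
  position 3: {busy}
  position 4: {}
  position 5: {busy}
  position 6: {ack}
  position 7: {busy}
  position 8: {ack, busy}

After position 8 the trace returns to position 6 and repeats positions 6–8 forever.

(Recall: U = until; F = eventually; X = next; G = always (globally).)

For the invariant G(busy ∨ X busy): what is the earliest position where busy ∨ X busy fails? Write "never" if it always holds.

never

busy ∨ X busy holds at every position 0..8, and those are all the positions the trace ever visits, so the invariant G(busy ∨ X busy) is never violated.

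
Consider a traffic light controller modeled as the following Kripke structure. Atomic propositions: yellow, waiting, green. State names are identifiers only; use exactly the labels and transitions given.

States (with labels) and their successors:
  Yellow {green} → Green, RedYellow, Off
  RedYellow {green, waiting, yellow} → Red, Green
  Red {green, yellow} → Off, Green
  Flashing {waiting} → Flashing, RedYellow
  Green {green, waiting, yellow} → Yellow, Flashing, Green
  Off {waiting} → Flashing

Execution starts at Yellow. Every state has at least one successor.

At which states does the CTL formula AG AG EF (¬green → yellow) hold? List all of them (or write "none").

{Yellow, RedYellow, Red, Flashing, Green, Off}

States satisfying AG EF (¬green → yellow): {Yellow, RedYellow, Red, Flashing, Green, Off}.
States satisfying AG AG EF (¬green → yellow): {Yellow, RedYellow, Red, Flashing, Green, Off}.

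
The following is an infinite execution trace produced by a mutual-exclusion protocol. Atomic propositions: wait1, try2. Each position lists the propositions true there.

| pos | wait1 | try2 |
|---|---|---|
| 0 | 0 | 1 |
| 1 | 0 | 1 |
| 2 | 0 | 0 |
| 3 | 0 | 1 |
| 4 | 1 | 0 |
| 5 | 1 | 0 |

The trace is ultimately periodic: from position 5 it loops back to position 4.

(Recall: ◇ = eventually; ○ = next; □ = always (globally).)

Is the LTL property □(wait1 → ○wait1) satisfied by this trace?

Holds

wait1 → ○wait1 holds at every position 0..5, and those are all positions ever visited, so □(wait1 → ○wait1) holds.
Positions where wait1 holds: 4, 5.
Check ○wait1 at each: 4→ok, 5→ok.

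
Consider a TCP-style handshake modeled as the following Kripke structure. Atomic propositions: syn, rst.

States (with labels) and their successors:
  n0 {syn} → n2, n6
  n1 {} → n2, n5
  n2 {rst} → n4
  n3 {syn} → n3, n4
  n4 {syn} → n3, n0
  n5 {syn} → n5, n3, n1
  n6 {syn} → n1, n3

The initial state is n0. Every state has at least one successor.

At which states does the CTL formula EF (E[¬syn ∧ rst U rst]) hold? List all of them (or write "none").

{n0, n1, n2, n3, n4, n5, n6}

States satisfying E[¬syn ∧ rst U rst]: {n2}.
States satisfying EF (E[¬syn ∧ rst U rst]): {n0, n1, n2, n3, n4, n5, n6}.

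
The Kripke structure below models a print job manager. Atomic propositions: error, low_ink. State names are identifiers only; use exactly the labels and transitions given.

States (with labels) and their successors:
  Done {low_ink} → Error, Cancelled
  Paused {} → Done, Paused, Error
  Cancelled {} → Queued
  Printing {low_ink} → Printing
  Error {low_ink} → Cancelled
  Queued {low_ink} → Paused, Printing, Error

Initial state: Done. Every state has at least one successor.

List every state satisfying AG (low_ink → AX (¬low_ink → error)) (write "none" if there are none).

{Printing}

States satisfying low_ink → AX (¬low_ink → error): {Paused, Cancelled, Printing}.
States satisfying AG (low_ink → AX (¬low_ink → error)): {Printing}.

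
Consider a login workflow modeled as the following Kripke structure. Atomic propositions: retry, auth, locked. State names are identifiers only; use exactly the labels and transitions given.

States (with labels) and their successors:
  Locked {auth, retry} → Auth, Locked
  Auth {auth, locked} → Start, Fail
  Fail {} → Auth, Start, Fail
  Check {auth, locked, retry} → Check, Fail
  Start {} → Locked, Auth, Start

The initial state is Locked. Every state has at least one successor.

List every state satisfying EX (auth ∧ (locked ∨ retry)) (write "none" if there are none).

{Locked, Fail, Check, Start}

States satisfying auth ∧ (locked ∨ retry): {Locked, Auth, Check}.
States satisfying EX (auth ∧ (locked ∨ retry)): {Locked, Fail, Check, Start}.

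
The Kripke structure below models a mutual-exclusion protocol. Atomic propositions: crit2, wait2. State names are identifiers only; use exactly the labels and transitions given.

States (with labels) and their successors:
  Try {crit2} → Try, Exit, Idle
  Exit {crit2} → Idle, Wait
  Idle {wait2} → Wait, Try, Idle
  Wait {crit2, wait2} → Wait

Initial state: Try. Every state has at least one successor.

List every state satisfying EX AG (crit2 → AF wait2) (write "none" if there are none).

{Exit, Idle, Wait}

States satisfying AG (crit2 → AF wait2): {Wait}.
States satisfying EX AG (crit2 → AF wait2): {Exit, Idle, Wait}.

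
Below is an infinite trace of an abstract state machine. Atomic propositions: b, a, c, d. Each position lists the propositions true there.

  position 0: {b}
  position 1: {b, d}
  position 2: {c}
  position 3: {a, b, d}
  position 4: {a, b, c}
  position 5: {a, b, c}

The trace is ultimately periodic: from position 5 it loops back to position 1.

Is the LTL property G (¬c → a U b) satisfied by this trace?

¬c → a U b holds at every position 0..5, and those are all positions ever visited, so G (¬c → a U b) holds.
Positions where ¬c holds: 0, 1, 3.
Check a U b at each: 0→ok, 1→ok, 3→ok.

Satisfied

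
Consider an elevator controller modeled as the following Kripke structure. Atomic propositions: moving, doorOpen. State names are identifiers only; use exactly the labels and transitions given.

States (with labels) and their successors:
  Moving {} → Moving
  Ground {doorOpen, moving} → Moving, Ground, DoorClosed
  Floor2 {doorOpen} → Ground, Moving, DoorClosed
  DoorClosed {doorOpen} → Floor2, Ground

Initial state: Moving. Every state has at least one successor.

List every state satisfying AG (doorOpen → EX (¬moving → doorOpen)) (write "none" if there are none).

States satisfying doorOpen → EX (¬moving → doorOpen): {Moving, Ground, Floor2, DoorClosed}.
States satisfying AG (doorOpen → EX (¬moving → doorOpen)): {Moving, Ground, Floor2, DoorClosed}.

{Moving, Ground, Floor2, DoorClosed}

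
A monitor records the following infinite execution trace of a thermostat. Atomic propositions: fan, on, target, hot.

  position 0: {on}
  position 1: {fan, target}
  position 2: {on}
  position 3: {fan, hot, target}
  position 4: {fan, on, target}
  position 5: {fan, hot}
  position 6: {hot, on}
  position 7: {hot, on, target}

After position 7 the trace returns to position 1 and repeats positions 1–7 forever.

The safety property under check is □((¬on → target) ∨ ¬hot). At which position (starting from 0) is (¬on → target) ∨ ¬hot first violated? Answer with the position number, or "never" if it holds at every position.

Check (¬on → target) ∨ ¬hot at each position in order: 0 ✓, 1 ✓, 2 ✓, 3 ✓, 4 ✓.
At position 5 the labels are {fan, hot}, so (¬on → target) ∨ ¬hot is false there. This is the first violation.

5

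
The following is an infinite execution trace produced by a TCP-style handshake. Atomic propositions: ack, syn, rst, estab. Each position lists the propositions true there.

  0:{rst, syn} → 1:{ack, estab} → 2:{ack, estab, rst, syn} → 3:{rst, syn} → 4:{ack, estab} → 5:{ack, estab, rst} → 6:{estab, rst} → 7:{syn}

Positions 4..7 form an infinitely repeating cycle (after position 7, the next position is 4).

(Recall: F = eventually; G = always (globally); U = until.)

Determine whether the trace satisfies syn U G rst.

No

Walking from position 0: at position 1, G rst has not yet held and syn fails, so syn U G rst is false.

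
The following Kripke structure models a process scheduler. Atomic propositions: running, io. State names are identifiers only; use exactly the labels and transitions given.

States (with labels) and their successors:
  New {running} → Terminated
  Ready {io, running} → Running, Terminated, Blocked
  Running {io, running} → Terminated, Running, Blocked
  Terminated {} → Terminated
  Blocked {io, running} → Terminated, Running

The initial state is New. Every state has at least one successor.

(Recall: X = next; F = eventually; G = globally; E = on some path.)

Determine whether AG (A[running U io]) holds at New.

States satisfying A[running U io]: {Ready, Running, Blocked}.
States satisfying AG (A[running U io]): ∅.
New is reachable from New and violates A[running U io], so AG fails at New.
New ∉ Sat(AG (A[running U io])).

Violated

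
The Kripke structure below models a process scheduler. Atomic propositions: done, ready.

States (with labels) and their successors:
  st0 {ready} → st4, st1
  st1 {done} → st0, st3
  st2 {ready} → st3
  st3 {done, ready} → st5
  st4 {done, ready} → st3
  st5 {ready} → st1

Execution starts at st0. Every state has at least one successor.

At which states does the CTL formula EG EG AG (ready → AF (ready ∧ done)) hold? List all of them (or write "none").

States satisfying EG AG (ready → AF (ready ∧ done)): ∅.
States satisfying EG EG AG (ready → AF (ready ∧ done)): ∅.

none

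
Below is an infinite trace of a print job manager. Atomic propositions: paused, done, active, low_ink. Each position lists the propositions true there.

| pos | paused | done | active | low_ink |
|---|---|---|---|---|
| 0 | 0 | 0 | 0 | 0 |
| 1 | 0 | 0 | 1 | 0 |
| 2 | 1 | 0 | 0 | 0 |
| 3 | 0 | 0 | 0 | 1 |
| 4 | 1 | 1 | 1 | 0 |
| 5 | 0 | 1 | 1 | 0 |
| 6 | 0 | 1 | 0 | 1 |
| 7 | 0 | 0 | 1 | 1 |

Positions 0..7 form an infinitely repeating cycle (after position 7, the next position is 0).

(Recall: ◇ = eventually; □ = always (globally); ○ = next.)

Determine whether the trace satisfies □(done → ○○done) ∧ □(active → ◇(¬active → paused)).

done → ○○done must hold at every position from 0 onward. It fails at position 5, so □(done → ○○done) is false.
Positions where done holds: 4, 5, 6.
Check ○○done at each: 4→ok, 5→fails, 6→fails.
active → ◇(¬active → paused) holds at every position 0..7, and those are all positions ever visited, so □(active → ◇(¬active → paused)) holds.
Positions where active holds: 1, 4, 5, 7.
Check ◇(¬active → paused) at each: 1→ok, 4→ok, 5→ok, 7→ok.
At position 0: □(done → ○○done) is false; □(active → ◇(¬active → paused)) is true; so □(done → ○○done) ∧ □(active → ◇(¬active → paused)) is false.

No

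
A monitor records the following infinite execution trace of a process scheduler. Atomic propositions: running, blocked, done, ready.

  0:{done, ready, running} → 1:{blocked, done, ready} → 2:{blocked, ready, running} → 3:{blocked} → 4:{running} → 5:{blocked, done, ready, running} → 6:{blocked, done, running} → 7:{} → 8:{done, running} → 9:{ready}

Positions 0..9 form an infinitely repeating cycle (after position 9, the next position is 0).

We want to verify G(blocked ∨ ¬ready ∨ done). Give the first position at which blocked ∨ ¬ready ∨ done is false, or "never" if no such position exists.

Check blocked ∨ ¬ready ∨ done at each position in order: 0 ✓, 1 ✓, 2 ✓, 3 ✓, 4 ✓, 5 ✓, 6 ✓, 7 ✓, 8 ✓.
At position 9 the labels are {ready}, so blocked ∨ ¬ready ∨ done is false there. This is the first violation.

9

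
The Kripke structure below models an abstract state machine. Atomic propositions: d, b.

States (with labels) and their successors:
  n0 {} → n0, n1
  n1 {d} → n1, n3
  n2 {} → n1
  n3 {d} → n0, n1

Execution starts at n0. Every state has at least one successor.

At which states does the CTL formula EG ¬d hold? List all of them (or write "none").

States satisfying ¬d: {n0, n2}.
States satisfying EG ¬d: {n0}.

{n0}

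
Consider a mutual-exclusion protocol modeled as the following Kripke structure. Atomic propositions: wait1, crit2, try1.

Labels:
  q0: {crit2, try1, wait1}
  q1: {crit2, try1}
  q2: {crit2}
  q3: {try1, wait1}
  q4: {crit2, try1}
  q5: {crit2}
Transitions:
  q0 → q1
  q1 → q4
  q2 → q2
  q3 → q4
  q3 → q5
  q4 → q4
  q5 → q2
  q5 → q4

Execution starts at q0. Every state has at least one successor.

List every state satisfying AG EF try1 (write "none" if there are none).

{q0, q1, q4}

States satisfying EF try1: {q0, q1, q3, q4, q5}.
States satisfying AG EF try1: {q0, q1, q4}.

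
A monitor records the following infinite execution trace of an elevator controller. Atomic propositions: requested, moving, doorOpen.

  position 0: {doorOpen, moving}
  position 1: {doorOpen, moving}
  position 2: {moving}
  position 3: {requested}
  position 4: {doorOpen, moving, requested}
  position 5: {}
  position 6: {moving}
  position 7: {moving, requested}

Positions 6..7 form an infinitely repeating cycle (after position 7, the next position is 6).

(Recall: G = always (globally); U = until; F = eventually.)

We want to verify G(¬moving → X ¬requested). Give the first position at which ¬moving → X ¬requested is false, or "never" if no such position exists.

3

Check ¬moving → X ¬requested at each position in order: 0 ✓, 1 ✓, 2 ✓.
At position 3 the labels are {requested} and the next position 4 has {doorOpen, moving, requested}, so ¬moving → X ¬requested is false there. This is the first violation.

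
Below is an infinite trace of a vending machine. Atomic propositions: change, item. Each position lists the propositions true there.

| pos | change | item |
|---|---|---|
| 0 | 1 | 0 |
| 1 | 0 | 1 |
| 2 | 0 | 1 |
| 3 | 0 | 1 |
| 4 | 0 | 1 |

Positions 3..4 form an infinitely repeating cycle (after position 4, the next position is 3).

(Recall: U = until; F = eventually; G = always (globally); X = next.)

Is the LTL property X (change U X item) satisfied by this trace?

The position after 0 is 1; change U X item is true there.

Satisfied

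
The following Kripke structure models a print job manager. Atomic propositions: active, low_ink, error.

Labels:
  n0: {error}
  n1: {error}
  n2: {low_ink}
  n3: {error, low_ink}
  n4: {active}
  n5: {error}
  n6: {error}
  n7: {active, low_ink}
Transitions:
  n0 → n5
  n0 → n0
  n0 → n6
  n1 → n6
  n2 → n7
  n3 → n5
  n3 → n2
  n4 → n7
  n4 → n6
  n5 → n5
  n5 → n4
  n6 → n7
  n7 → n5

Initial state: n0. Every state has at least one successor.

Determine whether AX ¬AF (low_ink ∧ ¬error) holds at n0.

States satisfying ¬AF (low_ink ∧ ¬error): {n0, n3, n5}.
States satisfying AX ¬AF (low_ink ∧ ¬error): {n7}.
n0 ∉ Sat(AX ¬AF (low_ink ∧ ¬error)).

Violated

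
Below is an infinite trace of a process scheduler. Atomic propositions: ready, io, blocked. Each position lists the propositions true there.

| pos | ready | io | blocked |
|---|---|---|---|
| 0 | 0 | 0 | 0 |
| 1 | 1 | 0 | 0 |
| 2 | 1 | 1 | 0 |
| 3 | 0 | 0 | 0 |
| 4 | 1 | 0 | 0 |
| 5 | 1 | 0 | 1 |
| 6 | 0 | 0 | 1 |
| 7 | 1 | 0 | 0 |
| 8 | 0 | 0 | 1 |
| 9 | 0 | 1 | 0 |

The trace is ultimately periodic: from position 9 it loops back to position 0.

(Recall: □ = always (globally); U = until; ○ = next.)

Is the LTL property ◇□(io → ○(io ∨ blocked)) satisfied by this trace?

□(io → ○(io ∨ blocked)) is false at every position 0..9, so it never becomes true and ◇□(io → ○(io ∨ blocked)) fails.

Violated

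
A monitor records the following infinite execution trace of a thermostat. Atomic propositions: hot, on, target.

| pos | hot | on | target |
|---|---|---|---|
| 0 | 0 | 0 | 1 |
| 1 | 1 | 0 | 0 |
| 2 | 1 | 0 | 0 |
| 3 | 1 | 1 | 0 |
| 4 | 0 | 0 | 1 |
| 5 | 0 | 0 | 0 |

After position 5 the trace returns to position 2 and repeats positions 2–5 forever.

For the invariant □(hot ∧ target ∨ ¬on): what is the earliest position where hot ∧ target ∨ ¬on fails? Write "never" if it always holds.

Check hot ∧ target ∨ ¬on at each position in order: 0 ✓, 1 ✓, 2 ✓.
At position 3 the labels are {hot, on}, so hot ∧ target ∨ ¬on is false there. This is the first violation.

3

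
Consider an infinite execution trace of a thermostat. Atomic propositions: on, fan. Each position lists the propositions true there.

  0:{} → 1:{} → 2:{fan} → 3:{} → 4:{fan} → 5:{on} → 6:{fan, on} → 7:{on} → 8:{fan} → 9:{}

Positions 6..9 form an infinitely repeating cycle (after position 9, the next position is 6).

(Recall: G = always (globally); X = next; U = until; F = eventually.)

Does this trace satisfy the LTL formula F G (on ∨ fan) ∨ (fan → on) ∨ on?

Satisfied

G (on ∨ fan) is false at every position 0..9, so it never becomes true and F G (on ∨ fan) fails.
At position 0: F G (on ∨ fan) is false; (fan → on) ∨ on is true; so F G (on ∨ fan) ∨ (fan → on) ∨ on is true.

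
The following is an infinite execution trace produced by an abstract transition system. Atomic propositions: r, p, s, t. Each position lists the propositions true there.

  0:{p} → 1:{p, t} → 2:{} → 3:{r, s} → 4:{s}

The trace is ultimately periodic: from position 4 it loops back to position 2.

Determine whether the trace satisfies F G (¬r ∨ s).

Yes

G (¬r ∨ s) holds at position 0, which is reachable from 0, so F G (¬r ∨ s) holds.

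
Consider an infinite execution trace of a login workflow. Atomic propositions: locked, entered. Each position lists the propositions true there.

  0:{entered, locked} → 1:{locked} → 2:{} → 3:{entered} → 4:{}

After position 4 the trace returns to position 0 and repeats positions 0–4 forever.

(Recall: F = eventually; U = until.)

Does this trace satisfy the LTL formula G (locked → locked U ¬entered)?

Satisfied

locked → locked U ¬entered holds at every position 0..4, and those are all positions ever visited, so G (locked → locked U ¬entered) holds.
Positions where locked holds: 0, 1.
Check locked U ¬entered at each: 0→ok, 1→ok.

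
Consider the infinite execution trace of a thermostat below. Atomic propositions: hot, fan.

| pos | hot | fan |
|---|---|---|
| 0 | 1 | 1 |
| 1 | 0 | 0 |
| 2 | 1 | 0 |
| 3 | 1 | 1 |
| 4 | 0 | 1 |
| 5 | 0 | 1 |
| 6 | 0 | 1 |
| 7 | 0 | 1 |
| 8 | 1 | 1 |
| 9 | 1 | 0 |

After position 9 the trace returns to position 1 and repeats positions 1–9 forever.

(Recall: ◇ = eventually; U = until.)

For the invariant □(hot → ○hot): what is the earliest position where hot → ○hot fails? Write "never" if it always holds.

At position 0 the labels are {fan, hot} and the next position 1 has {}, so hot → ○hot is false there. This is the first violation.

0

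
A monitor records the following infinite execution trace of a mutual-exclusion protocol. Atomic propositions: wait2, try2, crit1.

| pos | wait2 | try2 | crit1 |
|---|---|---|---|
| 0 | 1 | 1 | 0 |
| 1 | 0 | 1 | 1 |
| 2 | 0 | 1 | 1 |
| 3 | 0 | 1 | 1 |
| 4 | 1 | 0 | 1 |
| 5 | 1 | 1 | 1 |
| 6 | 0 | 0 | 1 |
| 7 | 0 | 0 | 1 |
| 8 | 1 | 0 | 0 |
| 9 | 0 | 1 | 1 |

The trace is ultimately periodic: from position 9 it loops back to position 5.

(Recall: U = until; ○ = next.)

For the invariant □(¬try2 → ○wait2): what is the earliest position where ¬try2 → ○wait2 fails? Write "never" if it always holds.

6

Check ¬try2 → ○wait2 at each position in order: 0 ✓, 1 ✓, 2 ✓, 3 ✓, 4 ✓, 5 ✓.
At position 6 the labels are {crit1} and the next position 7 has {crit1}, so ¬try2 → ○wait2 is false there. This is the first violation.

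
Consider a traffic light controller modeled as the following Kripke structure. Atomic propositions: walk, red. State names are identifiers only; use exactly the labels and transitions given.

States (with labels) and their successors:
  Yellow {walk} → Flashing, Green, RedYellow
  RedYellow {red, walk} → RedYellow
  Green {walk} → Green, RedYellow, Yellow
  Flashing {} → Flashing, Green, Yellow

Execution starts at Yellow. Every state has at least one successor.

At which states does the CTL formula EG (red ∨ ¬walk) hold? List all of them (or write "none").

{RedYellow, Flashing}

States satisfying red ∨ ¬walk: {RedYellow, Flashing}.
States satisfying EG (red ∨ ¬walk): {RedYellow, Flashing}.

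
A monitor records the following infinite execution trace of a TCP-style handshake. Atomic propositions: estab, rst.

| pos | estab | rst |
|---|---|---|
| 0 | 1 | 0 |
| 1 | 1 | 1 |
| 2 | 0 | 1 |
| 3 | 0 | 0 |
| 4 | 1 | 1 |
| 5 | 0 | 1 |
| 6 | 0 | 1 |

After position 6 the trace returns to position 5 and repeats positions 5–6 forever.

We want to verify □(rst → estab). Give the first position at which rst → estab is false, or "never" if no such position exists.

2

Check rst → estab at each position in order: 0 ✓, 1 ✓.
At position 2 the labels are {rst}, so rst → estab is false there. This is the first violation.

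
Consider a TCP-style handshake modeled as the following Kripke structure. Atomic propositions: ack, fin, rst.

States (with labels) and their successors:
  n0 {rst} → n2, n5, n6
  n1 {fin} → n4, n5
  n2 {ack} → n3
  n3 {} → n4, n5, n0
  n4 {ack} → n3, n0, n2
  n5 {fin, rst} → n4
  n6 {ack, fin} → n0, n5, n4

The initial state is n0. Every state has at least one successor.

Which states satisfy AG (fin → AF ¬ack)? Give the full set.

States satisfying fin → AF ¬ack: {n0, n1, n2, n3, n4, n5, n6}.
States satisfying AG (fin → AF ¬ack): {n0, n1, n2, n3, n4, n5, n6}.

{n0, n1, n2, n3, n4, n5, n6}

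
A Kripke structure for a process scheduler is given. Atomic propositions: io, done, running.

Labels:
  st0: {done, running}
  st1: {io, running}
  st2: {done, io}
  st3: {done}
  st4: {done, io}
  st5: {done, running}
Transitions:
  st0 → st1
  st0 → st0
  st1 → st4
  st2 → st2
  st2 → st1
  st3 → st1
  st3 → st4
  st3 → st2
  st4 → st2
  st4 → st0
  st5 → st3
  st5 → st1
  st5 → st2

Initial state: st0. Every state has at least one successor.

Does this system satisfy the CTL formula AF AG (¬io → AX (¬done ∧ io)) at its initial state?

No

States satisfying AG (¬io → AX (¬done ∧ io)): ∅.
States satisfying AF AG (¬io → AX (¬done ∧ io)): ∅.
There is a path from st0 along which AG (¬io → AX (¬done ∧ io)) never holds.
st0 ∉ Sat(AF AG (¬io → AX (¬done ∧ io))).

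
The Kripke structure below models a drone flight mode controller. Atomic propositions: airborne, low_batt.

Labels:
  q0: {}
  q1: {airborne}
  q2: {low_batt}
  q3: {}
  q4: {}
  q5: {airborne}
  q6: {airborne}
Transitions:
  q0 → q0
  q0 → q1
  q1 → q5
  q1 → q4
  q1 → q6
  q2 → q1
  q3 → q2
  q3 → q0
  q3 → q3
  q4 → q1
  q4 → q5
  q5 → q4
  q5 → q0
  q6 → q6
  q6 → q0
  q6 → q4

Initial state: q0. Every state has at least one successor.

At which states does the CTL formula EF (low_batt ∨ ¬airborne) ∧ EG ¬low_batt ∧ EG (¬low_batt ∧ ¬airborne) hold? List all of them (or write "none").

States satisfying low_batt ∨ ¬airborne: {q0, q2, q3, q4}.
States satisfying EF (low_batt ∨ ¬airborne): {q0, q1, q2, q3, q4, q5, q6}.
States satisfying ¬low_batt: {q0, q1, q3, q4, q5, q6}.
States satisfying EG ¬low_batt: {q0, q1, q3, q4, q5, q6}.
States satisfying EF (low_batt ∨ ¬airborne) ∧ EG ¬low_batt: {q0, q1, q3, q4, q5, q6}.
States satisfying ¬low_batt ∧ ¬airborne: {q0, q3, q4}.
States satisfying EG (¬low_batt ∧ ¬airborne): {q0, q3}.
States satisfying EF (low_batt ∨ ¬airborne) ∧ EG ¬low_batt ∧ EG (¬low_batt ∧ ¬airborne): {q0, q3}.

{q0, q3}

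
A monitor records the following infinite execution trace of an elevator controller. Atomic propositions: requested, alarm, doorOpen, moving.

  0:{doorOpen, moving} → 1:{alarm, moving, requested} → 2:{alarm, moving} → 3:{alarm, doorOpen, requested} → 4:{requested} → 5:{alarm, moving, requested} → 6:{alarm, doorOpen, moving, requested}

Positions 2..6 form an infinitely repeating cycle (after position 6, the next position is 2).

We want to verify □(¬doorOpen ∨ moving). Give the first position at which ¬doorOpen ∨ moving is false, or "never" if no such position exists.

Check ¬doorOpen ∨ moving at each position in order: 0 ✓, 1 ✓, 2 ✓.
At position 3 the labels are {alarm, doorOpen, requested}, so ¬doorOpen ∨ moving is false there. This is the first violation.

3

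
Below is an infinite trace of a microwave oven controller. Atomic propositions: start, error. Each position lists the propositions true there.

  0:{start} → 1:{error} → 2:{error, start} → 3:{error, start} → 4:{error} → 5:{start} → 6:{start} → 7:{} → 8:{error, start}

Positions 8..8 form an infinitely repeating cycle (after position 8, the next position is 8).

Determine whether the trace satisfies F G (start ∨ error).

Yes

G (start ∨ error) holds at position 8, which is reachable from 0, so F G (start ∨ error) holds.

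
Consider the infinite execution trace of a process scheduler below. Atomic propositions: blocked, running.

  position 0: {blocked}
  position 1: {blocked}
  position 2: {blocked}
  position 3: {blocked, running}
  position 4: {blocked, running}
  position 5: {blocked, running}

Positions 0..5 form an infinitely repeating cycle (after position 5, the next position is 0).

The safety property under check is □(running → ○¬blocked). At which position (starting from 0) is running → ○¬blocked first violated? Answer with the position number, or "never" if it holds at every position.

3

Check running → ○¬blocked at each position in order: 0 ✓, 1 ✓, 2 ✓.
At position 3 the labels are {blocked, running} and the next position 4 has {blocked, running}, so running → ○¬blocked is false there. This is the first violation.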